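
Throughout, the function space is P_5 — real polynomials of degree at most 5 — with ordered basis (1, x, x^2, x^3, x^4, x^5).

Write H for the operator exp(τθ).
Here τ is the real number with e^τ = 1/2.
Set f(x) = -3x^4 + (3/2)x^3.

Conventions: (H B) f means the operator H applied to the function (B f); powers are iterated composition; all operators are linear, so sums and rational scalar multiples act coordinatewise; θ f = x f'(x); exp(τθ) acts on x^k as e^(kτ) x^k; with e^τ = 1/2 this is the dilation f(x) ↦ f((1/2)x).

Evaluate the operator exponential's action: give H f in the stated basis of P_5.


exp(τθ) x^k = e^(kτ) x^k; with e^τ = 1/2 this sends x^k to (1/2)^k x^k
x^3 ↦ 1/8 x^3
x^4 ↦ 1/16 x^4
applying this coordinatewise to f: exp(τθ) f = -(3/16)x^4 + (3/16)x^3

g(x) = -(3/16)x^4 + (3/16)x^3


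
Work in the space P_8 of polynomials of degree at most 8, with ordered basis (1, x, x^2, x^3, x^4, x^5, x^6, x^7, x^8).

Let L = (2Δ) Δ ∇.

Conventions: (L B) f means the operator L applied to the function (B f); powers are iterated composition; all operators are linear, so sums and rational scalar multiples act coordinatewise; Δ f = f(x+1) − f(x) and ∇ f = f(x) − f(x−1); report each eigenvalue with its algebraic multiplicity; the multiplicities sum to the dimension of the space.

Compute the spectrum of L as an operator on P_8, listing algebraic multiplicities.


λ = 0 (multiplicity 9)

image of 1: 0
image of x: 0
image of x^2: 0
image of x^3: 12
image of x^4: 48x + 24
image of x^5: 120x^2 + 120x + 60
image of x^6: 240x^3 + 360x^2 + 360x + 120
image of x^7: 420x^4 + 840x^3 + 1260x^2 + 840x + 252
image of x^8: 672x^5 + 1680x^4 + 3360x^3 + 3360x^2 + 2016x + 504
the matrix is upper triangular; its diagonal is (0, 0, 0, 0, 0, 0, 0, 0, 0)
for a triangular matrix the eigenvalues are the diagonal entries, with algebraic multiplicity their repetition count


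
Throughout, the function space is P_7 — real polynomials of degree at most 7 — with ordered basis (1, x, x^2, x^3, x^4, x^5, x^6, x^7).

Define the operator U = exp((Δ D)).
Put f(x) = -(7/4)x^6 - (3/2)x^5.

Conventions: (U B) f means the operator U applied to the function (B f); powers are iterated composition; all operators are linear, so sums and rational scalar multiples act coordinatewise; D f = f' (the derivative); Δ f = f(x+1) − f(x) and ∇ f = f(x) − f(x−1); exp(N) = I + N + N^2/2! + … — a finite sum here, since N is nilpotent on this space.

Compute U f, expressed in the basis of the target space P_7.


order-1 term: -(105/2)x^4 - 135x^3 - 150x^2 - (165/2)x - 18
order-2 term: -315x^2 - 720x - 915/2
order-3 term: -210
the series for exp((Δ D)) f terminates at order 3
exp((Δ D)) f = -(7/4)x^6 - (3/2)x^5 - (105/2)x^4 - 135x^3 - 465x^2 - (1605/2)x - 1371/2

the image equals g(x) = -(7/4)x^6 - (3/2)x^5 - (105/2)x^4 - 135x^3 - 465x^2 - (1605/2)x - 1371/2


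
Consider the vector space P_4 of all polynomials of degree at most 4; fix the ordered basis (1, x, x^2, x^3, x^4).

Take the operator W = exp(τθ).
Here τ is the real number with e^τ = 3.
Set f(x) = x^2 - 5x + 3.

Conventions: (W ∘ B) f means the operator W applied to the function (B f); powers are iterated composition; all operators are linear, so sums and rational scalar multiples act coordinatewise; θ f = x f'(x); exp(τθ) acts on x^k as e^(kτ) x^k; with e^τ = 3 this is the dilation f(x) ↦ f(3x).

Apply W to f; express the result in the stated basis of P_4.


exp(τθ) x^k = e^(kτ) x^k; with e^τ = 3 this sends x^k to 3^k x^k
x ↦ 3 x
x^2 ↦ 9 x^2
applying this coordinatewise to f: exp(τθ) f = 9x^2 - 15x + 3

g(x) = 9x^2 - 15x + 3


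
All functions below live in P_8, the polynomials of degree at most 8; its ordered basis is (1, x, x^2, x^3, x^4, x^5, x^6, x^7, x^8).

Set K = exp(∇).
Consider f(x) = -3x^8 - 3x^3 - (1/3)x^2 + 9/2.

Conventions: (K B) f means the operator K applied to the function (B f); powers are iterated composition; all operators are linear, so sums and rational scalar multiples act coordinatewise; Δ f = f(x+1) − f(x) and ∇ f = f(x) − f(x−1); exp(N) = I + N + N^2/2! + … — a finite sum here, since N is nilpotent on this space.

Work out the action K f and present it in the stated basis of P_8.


order-1 term: -24x^7 + 84x^6 - 168x^5 + 210x^4 - 168x^3 + 75x^2 - (47/3)x + 1/3
order-2 term: -84x^6 + 504x^5 - 1470x^4 + 2520x^3 - 2604x^2 + 1503x - 1117/3
order-3 term: -168x^5 + 1260x^4 - 4200x^3 + 7560x^2 - 7224x + 2895
order-4 term: -210x^4 + 1680x^3 - 5460x^2 + 8400x - 5103
order-5 term: -168x^3 + 1260x^2 - 3360x + 3150
order-6 term: -84x^2 + 504x - 798
order-7 term: -24x + 84
order-8 term: -3
the series for exp(∇) f terminates at order 8
exp(∇) f = -3x^8 - 24x^7 + 168x^5 - 210x^4 - 339x^3 + (2240/3)x^2 - (650/3)x - 285/2

g(x) = -3x^8 - 24x^7 + 168x^5 - 210x^4 - 339x^3 + (2240/3)x^2 - (650/3)x - 285/2


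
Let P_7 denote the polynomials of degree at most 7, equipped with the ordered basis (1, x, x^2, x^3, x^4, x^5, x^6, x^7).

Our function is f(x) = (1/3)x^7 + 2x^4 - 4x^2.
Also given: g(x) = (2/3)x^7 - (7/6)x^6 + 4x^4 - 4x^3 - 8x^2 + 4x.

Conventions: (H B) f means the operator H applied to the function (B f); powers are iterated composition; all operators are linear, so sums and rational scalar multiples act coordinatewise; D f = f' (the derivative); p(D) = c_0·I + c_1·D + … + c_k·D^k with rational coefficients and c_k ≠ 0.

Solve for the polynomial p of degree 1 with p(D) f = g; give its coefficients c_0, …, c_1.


p(D) = 2·I − (1/2)·D, i.e. c_0 = 2, c_1 = -1/2

D^0 f = (1/3)x^7 + 2x^4 - 4x^2
D^1 f = (7/3)x^6 + 8x^3 - 8x
matching coefficients of g against c_0 f + c_1 Df + … from the top degree down determines the c_i
solution: c_0 = 2, c_1 = -1/2


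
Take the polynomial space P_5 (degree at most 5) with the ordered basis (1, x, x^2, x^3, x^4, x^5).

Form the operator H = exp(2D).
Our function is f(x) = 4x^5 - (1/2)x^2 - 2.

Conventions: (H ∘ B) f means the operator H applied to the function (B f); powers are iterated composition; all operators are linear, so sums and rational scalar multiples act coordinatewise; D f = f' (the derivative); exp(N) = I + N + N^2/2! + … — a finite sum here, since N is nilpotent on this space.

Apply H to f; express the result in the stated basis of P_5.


the result is g(x) = 4x^5 + 40x^4 + 160x^3 + (639/2)x^2 + 318x + 124

order-1 term: 40x^4 - 2x
order-2 term: 160x^3 - 2
order-3 term: 320x^2
order-4 term: 320x
order-5 term: 128
the series for exp(2D) f terminates at order 5
exp(2D) f = 4x^5 + 40x^4 + 160x^3 + (639/2)x^2 + 318x + 124


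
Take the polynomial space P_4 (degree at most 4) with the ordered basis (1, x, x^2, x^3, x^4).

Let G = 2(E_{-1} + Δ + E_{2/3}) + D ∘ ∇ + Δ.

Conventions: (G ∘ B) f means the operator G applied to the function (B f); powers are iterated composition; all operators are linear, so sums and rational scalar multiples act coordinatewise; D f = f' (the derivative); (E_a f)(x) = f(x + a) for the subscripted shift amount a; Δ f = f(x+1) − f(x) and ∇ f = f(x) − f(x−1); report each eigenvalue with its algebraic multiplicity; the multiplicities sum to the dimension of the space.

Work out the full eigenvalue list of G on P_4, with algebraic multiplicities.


image of 1: 4
image of x: 4x + 7/3
image of x^2: 4x^2 + (14/3)x + 71/9
image of x^3: 4x^3 + 7x^2 + (71/3)x - 38/27
image of x^4: 4x^4 + (28/3)x^3 + (142/3)x^2 - (152/27)x + 761/81
the matrix is upper triangular; its diagonal is (4, 4, 4, 4, 4)
for a triangular matrix the eigenvalues are the diagonal entries, with algebraic multiplicity their repetition count

λ = 4 (multiplicity 5)


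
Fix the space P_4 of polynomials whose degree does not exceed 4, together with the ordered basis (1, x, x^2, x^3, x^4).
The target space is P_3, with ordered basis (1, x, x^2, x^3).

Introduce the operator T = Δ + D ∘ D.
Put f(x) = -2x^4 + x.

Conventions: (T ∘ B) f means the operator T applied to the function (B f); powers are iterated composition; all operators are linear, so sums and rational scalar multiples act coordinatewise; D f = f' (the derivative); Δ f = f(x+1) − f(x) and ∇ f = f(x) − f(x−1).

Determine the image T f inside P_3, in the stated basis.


g(x) = -8x^3 - 36x^2 - 8x - 1

Δ f = -8x^3 - 12x^2 - 8x - 1
D f = -8x^3 + 1
D D f = -24x^2
(Δ + D ∘ D) f = -8x^3 - 36x^2 - 8x - 1


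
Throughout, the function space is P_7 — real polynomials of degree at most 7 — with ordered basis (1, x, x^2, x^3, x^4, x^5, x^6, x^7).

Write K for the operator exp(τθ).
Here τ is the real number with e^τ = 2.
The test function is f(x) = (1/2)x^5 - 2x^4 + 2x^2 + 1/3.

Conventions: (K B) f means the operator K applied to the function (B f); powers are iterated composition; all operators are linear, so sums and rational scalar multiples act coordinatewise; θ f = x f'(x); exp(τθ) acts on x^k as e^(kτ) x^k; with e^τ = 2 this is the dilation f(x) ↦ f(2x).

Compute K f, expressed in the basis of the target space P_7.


the image equals g(x) = 16x^5 - 32x^4 + 8x^2 + 1/3

exp(τθ) x^k = e^(kτ) x^k; with e^τ = 2 this sends x^k to 2^k x^k
x^2 ↦ 4 x^2
x^4 ↦ 16 x^4
x^5 ↦ 32 x^5
applying this coordinatewise to f: exp(τθ) f = 16x^5 - 32x^4 + 8x^2 + 1/3


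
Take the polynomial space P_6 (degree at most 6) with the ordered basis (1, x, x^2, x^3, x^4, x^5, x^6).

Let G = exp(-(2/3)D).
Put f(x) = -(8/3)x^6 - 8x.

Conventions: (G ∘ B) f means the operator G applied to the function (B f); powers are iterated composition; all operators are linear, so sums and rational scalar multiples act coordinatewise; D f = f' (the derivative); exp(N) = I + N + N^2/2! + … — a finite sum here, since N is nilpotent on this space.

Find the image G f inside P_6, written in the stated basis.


g(x) = -(8/3)x^6 + (32/3)x^5 - (160/9)x^4 + (1280/81)x^3 - (640/81)x^2 - (1432/243)x + 11152/2187

order-1 term: (32/3)x^5 + 16/3
order-2 term: -(160/9)x^4
order-3 term: (1280/81)x^3
order-4 term: -(640/81)x^2
order-5 term: (512/243)x
order-6 term: -512/2187
the series for exp(-(2/3)D) f terminates at order 6
exp(-(2/3)D) f = -(8/3)x^6 + (32/3)x^5 - (160/9)x^4 + (1280/81)x^3 - (640/81)x^2 - (1432/243)x + 11152/2187


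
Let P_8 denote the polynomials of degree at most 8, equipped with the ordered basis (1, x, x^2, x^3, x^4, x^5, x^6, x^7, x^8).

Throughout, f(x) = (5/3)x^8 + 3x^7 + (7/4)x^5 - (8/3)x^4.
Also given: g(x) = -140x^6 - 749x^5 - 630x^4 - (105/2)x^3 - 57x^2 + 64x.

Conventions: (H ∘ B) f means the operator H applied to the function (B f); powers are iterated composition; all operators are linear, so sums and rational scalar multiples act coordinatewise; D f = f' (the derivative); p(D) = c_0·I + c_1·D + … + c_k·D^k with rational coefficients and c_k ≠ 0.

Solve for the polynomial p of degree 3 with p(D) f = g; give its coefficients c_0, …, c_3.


p(D) = -(3/2)·D^2 − D^3, i.e. c_0 = 0, c_1 = 0, c_2 = -3/2, c_3 = -1

D^0 f = (5/3)x^8 + 3x^7 + (7/4)x^5 - (8/3)x^4
D^1 f = (40/3)x^7 + 21x^6 + (35/4)x^4 - (32/3)x^3
D^2 f = (280/3)x^6 + 126x^5 + 35x^3 - 32x^2
D^3 f = 560x^5 + 630x^4 + 105x^2 - 64x
matching coefficients of g against c_0 f + c_1 Df + … from the top degree down determines the c_i
solution: c_0 = 0, c_1 = 0, c_2 = -3/2, c_3 = -1


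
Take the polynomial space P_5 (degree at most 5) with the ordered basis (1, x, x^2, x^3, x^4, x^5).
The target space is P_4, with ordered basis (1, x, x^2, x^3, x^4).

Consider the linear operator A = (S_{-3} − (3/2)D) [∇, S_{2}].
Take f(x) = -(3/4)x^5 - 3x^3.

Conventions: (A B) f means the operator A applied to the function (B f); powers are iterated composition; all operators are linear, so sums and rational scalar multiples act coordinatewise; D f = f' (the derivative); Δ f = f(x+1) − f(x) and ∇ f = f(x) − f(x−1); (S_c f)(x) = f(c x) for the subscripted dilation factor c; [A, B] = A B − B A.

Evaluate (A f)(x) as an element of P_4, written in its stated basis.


the image equals g(x) = -4860x^4 - 4500x^3 - 3024x^2 + (477/2)x - 294

S_{2} f = -24x^5 - 24x^3
∇ S_{2} f = -120x^4 + 240x^3 - 312x^2 + 192x - 48
∇ f = -(15/4)x^4 + (15/2)x^3 - (33/2)x^2 + (51/4)x - 15/4
S_{2} ∇ f = -60x^4 + 60x^3 - 66x^2 + (51/2)x - 15/4
[∇, S_{2}] f = -60x^4 + 180x^3 - 246x^2 + (333/2)x - 177/4
S_{-3} [∇, S_{2}] f = -4860x^4 - 4860x^3 - 2214x^2 - (999/2)x - 177/4
D [∇, S_{2}] f = -240x^3 + 540x^2 - 492x + 333/2
(-(3/2)D) [∇, S_{2}] f = 360x^3 - 810x^2 + 738x - 999/4
(S_{-3} − (3/2)D) [∇, S_{2}] f = -4860x^4 - 4500x^3 - 3024x^2 + (477/2)x - 294


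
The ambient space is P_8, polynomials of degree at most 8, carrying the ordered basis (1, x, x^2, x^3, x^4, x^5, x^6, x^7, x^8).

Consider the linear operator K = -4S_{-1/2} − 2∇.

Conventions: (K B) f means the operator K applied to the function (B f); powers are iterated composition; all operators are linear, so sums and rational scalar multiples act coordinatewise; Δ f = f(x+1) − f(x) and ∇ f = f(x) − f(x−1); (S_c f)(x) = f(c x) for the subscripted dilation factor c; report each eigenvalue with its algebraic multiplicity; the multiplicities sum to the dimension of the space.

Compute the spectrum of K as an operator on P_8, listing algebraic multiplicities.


λ = -4 (multiplicity 1), λ = -1 (multiplicity 1), λ = -1/4 (multiplicity 1), λ = -1/16 (multiplicity 1), λ = -1/64 (multiplicity 1), λ = 1/32 (multiplicity 1), λ = 1/8 (multiplicity 1), λ = 1/2 (multiplicity 1), λ = 2 (multiplicity 1)

image of 1: -4
image of x: 2x - 2
image of x^2: -x^2 - 4x + 2
image of x^3: (1/2)x^3 - 6x^2 + 6x - 2
image of x^4: -(1/4)x^4 - 8x^3 + 12x^2 - 8x + 2
image of x^5: (1/8)x^5 - 10x^4 + 20x^3 - 20x^2 + 10x - 2
image of x^6: -(1/16)x^6 - 12x^5 + 30x^4 - 40x^3 + 30x^2 - 12x + 2
image of x^7: (1/32)x^7 - 14x^6 + 42x^5 - 70x^4 + 70x^3 - 42x^2 + 14x - 2
image of x^8: -(1/64)x^8 - 16x^7 + 56x^6 - 112x^5 + 140x^4 - 112x^3 + 56x^2 - 16x + 2
the matrix is upper triangular; its diagonal is (-4, 2, -1, 1/2, -1/4, 1/8, -1/16, 1/32, -1/64)
for a triangular matrix the eigenvalues are the diagonal entries, with algebraic multiplicity their repetition count


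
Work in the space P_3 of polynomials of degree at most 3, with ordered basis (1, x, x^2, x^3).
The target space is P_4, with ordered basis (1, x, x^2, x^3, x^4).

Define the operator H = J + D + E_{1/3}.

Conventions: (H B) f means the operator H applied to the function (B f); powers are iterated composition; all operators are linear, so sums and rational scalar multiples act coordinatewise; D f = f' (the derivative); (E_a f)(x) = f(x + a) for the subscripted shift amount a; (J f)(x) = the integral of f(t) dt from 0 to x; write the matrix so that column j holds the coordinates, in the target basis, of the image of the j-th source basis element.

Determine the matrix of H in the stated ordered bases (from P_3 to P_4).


image of 1: x + 1
image of x: (1/2)x^2 + x + 4/3
image of x^2: (1/3)x^3 + x^2 + (8/3)x + 1/9
image of x^3: (1/4)x^4 + x^3 + 4x^2 + (1/3)x + 1/27
each image's coordinates form column j of the matrix

the matrix is [[1, 4/3, 1/9, 1/27]; [1, 1, 8/3, 1/3]; [0, 1/2, 1, 4]; [0, 0, 1/3, 1]; [0, 0, 0, 1/4]] (rows listed top to bottom)


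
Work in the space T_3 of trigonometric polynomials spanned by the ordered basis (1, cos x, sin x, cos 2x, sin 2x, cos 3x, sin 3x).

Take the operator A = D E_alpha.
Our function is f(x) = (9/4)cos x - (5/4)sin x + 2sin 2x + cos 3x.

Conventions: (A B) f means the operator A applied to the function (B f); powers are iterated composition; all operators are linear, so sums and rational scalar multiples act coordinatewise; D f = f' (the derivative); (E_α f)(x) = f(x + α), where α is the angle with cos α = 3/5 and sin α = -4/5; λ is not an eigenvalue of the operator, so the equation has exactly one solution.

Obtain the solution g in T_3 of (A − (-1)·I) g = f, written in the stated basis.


write g with unknown coordinates in the stated basis and equate coefficients in (A − (-1)·I) g = f
solving from the highest basis element down gives g = (4/3)cos x - (1/4)sin x + (28/221)cos 2x + (146/221)sin 2x + (257/1514)cos 3x - (351/1514)sin 3x
check: A g = (11/12)cos x - sin x - (28/221)cos 2x + (296/221)sin 2x + (1257/1514)cos 3x + (351/1514)sin 3x
so A g − (-1)·g = (9/4)cos x - (5/4)sin x + 2sin 2x + cos 3x = f ✓

the result is g(x) = (4/3)cos x - (1/4)sin x + (28/221)cos 2x + (146/221)sin 2x + (257/1514)cos 3x - (351/1514)sin 3x


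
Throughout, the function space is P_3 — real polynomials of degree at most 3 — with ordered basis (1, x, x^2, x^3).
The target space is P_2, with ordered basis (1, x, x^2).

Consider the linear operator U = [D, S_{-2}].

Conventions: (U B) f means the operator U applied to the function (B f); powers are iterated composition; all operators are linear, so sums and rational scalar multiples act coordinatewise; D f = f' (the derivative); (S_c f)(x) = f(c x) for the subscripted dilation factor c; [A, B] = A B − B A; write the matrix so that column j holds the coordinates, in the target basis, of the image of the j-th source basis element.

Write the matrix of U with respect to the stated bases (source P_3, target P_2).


the matrix is [[0, -3, 0, 0]; [0, 0, 12, 0]; [0, 0, 0, -36]] (rows listed top to bottom)

image of 1: 0
image of x: -3
image of x^2: 12x
image of x^3: -36x^2
each image's coordinates form column j of the matrix


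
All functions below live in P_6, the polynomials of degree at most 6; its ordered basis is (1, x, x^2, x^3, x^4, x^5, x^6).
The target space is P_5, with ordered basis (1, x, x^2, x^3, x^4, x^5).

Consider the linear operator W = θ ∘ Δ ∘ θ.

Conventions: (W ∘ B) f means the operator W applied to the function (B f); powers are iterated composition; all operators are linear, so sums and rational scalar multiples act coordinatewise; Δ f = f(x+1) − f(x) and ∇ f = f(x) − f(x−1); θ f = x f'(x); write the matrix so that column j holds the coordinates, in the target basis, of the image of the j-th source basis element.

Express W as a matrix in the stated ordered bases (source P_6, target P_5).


the matrix is [[0, 0, 0, 0, 0, 0, 0]; [0, 0, 4, 9, 16, 25, 36]; [0, 0, 0, 18, 48, 100, 180]; [0, 0, 0, 0, 48, 150, 360]; [0, 0, 0, 0, 0, 100, 360]; [0, 0, 0, 0, 0, 0, 180]] (rows listed top to bottom)

image of 1: 0
image of x: 0
image of x^2: 4x
image of x^3: 18x^2 + 9x
image of x^4: 48x^3 + 48x^2 + 16x
image of x^5: 100x^4 + 150x^3 + 100x^2 + 25x
image of x^6: 180x^5 + 360x^4 + 360x^3 + 180x^2 + 36x
each image's coordinates form column j of the matrix


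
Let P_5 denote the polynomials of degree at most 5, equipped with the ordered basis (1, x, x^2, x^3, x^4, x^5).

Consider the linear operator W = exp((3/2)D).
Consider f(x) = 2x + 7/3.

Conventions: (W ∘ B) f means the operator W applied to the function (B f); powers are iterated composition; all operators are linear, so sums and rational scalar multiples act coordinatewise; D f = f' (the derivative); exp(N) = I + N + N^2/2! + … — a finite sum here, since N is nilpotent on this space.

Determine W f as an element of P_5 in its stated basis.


the result is g(x) = 2x + 16/3

order-1 term: 3
the series for exp((3/2)D) f terminates at order 1
exp((3/2)D) f = 2x + 16/3


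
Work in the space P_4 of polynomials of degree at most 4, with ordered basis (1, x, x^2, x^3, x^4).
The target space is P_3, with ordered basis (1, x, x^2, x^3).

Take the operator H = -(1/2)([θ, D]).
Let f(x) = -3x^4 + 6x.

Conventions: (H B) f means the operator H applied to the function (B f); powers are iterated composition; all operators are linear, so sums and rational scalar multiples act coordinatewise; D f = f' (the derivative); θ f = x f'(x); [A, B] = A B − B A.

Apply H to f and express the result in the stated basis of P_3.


D f = -12x^3 + 6
θ D f = -36x^3
θ f = -12x^4 + 6x
D θ f = -48x^3 + 6
[θ, D] f = 12x^3 - 6
(-(1/2)([θ, D])) f = -6x^3 + 3

g(x) = -6x^3 + 3


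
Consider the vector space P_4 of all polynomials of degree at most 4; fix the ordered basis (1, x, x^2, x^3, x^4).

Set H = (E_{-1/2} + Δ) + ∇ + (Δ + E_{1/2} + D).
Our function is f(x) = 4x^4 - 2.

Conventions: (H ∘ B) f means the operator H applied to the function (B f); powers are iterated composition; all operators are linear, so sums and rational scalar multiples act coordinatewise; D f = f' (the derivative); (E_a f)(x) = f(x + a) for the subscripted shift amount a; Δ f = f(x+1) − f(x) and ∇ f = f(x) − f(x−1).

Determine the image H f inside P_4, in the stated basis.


g(x) = 8x^4 + 64x^3 + 36x^2 + 48x + 1/2

E_{-1/2} f = 4x^4 - 8x^3 + 6x^2 - 2x - 7/4
Δ f = 16x^3 + 24x^2 + 16x + 4
(E_{-1/2} + Δ) f = 4x^4 + 8x^3 + 30x^2 + 14x + 9/4
∇ f = 16x^3 - 24x^2 + 16x - 4
Δ f = 16x^3 + 24x^2 + 16x + 4
E_{1/2} f = 4x^4 + 8x^3 + 6x^2 + 2x - 7/4
D f = 16x^3
(Δ + E_{1/2} + D) f = 4x^4 + 40x^3 + 30x^2 + 18x + 9/4
((E_{-1/2} + Δ) + ∇ + (Δ + E_{1/2} + D)) f = 8x^4 + 64x^3 + 36x^2 + 48x + 1/2


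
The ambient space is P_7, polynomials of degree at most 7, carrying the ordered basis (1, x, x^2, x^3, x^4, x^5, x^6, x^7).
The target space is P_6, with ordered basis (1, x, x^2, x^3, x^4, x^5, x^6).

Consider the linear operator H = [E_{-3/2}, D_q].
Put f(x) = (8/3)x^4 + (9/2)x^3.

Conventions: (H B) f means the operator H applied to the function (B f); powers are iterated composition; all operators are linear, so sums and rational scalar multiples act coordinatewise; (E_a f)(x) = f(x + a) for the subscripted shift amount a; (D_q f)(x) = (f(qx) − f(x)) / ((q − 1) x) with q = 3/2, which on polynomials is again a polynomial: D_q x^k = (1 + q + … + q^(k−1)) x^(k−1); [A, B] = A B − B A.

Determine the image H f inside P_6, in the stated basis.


D_q f = (65/3)x^3 + (171/8)x^2
E_{-3/2} D_q f = (65/3)x^3 - (609/8)x^2 + (657/8)x - 801/32
E_{-3/2} f = (8/3)x^4 - (23/2)x^3 + (63/4)x^2 - (45/8)x - 27/16
D_q E_{-3/2} f = (65/3)x^3 - (437/8)x^2 + (315/8)x - 45/8
[E_{-3/2}, D_q] f = -(43/2)x^2 + (171/4)x - 621/32

g(x) = -(43/2)x^2 + (171/4)x - 621/32


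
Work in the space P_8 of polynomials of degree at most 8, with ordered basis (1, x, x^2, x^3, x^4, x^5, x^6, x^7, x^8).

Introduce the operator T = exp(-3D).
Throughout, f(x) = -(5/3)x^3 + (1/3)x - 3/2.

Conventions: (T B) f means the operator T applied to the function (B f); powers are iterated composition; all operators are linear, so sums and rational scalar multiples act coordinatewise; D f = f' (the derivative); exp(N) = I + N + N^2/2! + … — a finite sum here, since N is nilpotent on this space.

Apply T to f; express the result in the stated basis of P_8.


order-1 term: 15x^2 - 1
order-2 term: -45x
order-3 term: 45
the series for exp(-3D) f terminates at order 3
exp(-3D) f = -(5/3)x^3 + 15x^2 - (134/3)x + 85/2

g(x) = -(5/3)x^3 + 15x^2 - (134/3)x + 85/2


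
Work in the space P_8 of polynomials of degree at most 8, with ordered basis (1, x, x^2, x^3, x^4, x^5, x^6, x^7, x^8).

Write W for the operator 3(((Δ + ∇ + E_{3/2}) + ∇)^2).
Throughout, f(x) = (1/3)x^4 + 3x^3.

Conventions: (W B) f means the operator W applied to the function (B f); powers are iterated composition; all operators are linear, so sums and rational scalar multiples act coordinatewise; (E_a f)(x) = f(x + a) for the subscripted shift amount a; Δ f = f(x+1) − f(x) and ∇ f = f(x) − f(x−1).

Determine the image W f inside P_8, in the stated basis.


Δ f = (4/3)x^3 + 11x^2 + (31/3)x + 10/3
∇ f = (4/3)x^3 + 7x^2 - (23/3)x + 8/3
E_{3/2} f = (1/3)x^4 + 5x^3 + 18x^2 + (99/4)x + 189/16
(Δ + ∇ + E_{3/2}) f = (1/3)x^4 + (23/3)x^3 + 36x^2 + (329/12)x + 285/16
∇ f = (4/3)x^3 + 7x^2 - (23/3)x + 8/3
((Δ + ∇ + E_{3/2}) + ∇) f = (1/3)x^4 + 9x^3 + 43x^2 + (79/4)x + 983/48
Δ ((Δ + ∇ + E_{3/2}) + ∇) f = (4/3)x^3 + 29x^2 + (343/3)x + 865/12
∇ ((Δ + ∇ + E_{3/2}) + ∇) f = (4/3)x^3 + 25x^2 + (181/3)x - 175/12
E_{3/2} ((Δ + ∇ + E_{3/2}) + ∇) f = (1/3)x^4 + 11x^3 + 88x^2 + 214x + 2147/12
(Δ + ∇ + E_{3/2}) ((Δ + ∇ + E_{3/2}) + ∇) f = (1/3)x^4 + (41/3)x^3 + 142x^2 + (1166/3)x + 2837/12
∇ ((Δ + ∇ + E_{3/2}) + ∇) f = (4/3)x^3 + 25x^2 + (181/3)x - 175/12
((Δ + ∇ + E_{3/2}) + ∇) ((Δ + ∇ + E_{3/2}) + ∇) f = (1/3)x^4 + 15x^3 + 167x^2 + 449x + 1331/6
(3(((Δ + ∇ + E_{3/2}) + ∇)^2)) f = x^4 + 45x^3 + 501x^2 + 1347x + 1331/2

the image equals g(x) = x^4 + 45x^3 + 501x^2 + 1347x + 1331/2


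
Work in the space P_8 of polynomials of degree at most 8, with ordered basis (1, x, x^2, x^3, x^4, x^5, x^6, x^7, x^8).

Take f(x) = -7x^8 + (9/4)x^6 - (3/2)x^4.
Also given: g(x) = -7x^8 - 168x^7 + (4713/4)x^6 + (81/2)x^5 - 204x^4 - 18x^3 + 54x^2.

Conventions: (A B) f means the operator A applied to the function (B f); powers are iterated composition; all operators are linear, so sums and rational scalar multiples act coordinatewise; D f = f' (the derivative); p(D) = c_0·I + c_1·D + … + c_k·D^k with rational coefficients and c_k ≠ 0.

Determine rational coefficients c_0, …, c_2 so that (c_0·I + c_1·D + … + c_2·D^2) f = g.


p(D) = I + 3·D − 3·D^2, i.e. c_0 = 1, c_1 = 3, c_2 = -3

D^0 f = -7x^8 + (9/4)x^6 - (3/2)x^4
D^1 f = -56x^7 + (27/2)x^5 - 6x^3
D^2 f = -392x^6 + (135/2)x^4 - 18x^2
matching coefficients of g against c_0 f + c_1 Df + … from the top degree down determines the c_i
solution: c_0 = 1, c_1 = 3, c_2 = -3


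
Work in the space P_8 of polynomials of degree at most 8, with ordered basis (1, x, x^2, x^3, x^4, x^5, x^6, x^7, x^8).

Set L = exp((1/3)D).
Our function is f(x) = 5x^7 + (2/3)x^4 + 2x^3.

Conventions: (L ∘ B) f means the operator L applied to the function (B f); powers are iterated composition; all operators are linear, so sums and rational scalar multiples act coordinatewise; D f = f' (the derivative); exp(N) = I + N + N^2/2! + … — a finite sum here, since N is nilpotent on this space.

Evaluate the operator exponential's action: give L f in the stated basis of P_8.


order-1 term: (35/3)x^6 + (8/9)x^3 + 2x^2
order-2 term: (35/3)x^5 + (4/9)x^2 + (2/3)x
order-3 term: (175/27)x^4 + (8/81)x + 2/27
order-4 term: (175/81)x^3 + 2/243
order-5 term: (35/81)x^2
order-6 term: (35/729)x
order-7 term: 5/2187
the series for exp((1/3)D) f terminates at order 7
exp((1/3)D) f = 5x^7 + (35/3)x^6 + (35/3)x^5 + (193/27)x^4 + (409/81)x^3 + (233/81)x^2 + (593/729)x + 185/2187

the image equals g(x) = 5x^7 + (35/3)x^6 + (35/3)x^5 + (193/27)x^4 + (409/81)x^3 + (233/81)x^2 + (593/729)x + 185/2187


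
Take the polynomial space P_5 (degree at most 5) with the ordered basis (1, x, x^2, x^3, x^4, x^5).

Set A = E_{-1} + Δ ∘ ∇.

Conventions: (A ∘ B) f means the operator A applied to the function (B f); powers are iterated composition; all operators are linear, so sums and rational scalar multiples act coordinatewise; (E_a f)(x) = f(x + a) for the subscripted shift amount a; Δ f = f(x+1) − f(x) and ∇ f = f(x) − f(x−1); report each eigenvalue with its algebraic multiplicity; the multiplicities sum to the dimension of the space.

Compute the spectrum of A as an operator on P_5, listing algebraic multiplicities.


λ = 1 (multiplicity 6)

image of 1: 1
image of x: x - 1
image of x^2: x^2 - 2x + 3
image of x^3: x^3 - 3x^2 + 9x - 1
image of x^4: x^4 - 4x^3 + 18x^2 - 4x + 3
image of x^5: x^5 - 5x^4 + 30x^3 - 10x^2 + 15x - 1
the matrix is upper triangular; its diagonal is (1, 1, 1, 1, 1, 1)
for a triangular matrix the eigenvalues are the diagonal entries, with algebraic multiplicity their repetition count


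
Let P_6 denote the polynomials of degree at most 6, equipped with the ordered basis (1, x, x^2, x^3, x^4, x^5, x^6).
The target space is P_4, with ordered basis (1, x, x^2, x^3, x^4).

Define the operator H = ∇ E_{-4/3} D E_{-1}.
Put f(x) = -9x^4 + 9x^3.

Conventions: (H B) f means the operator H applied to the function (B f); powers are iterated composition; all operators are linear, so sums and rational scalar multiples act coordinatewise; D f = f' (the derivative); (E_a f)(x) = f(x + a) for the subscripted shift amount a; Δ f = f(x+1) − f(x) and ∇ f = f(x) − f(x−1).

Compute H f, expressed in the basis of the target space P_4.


the result is g(x) = -108x^2 + 666x - 1029

E_{-1} f = -9x^4 + 45x^3 - 81x^2 + 63x - 18
D E_{-1} f = -36x^3 + 135x^2 - 162x + 63
E_{-4/3} D E_{-1} f = -36x^3 + 279x^2 - 714x + 1813/3
∇ (E_{-4/3} D) E_{-1} f = -108x^2 + 666x - 1029


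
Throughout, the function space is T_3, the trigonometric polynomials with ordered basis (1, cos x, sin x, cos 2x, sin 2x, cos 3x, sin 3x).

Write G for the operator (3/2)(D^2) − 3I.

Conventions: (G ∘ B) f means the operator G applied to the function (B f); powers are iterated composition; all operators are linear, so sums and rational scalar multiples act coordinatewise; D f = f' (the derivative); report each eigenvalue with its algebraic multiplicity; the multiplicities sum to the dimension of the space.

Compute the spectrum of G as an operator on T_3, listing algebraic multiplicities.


image of 1: -3
image of cos x: -(9/2)cos x
image of sin x: -(9/2)sin x
image of cos 2x: -9cos 2x
image of sin 2x: -9sin 2x
image of cos 3x: -(33/2)cos 3x
image of sin 3x: -(33/2)sin 3x
the matrix is diagonal; its diagonal is (-3, -9/2, -9/2, -9, -9, -33/2, -33/2)
for a triangular matrix the eigenvalues are the diagonal entries, with algebraic multiplicity their repetition count

λ = -33/2 (multiplicity 2), λ = -9 (multiplicity 2), λ = -9/2 (multiplicity 2), λ = -3 (multiplicity 1)


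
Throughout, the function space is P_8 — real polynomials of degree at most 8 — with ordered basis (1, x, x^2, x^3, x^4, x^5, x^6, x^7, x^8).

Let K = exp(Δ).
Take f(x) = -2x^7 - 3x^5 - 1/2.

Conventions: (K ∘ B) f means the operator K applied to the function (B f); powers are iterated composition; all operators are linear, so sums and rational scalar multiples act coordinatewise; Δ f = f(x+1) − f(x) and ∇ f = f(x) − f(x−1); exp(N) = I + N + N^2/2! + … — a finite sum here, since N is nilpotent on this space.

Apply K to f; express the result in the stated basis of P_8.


order-1 term: -14x^6 - 42x^5 - 85x^4 - 100x^3 - 72x^2 - 29x - 5
order-2 term: -42x^5 - 210x^4 - 520x^3 - 720x^2 - 539x - 171
order-3 term: -70x^4 - 420x^3 - 1080x^2 - 1350x - 677
order-4 term: -70x^3 - 420x^2 - 925x - 730
order-5 term: -42x^2 - 210x - 283
order-6 term: -14x - 42
order-7 term: -2
the series for exp(Δ) f terminates at order 7
exp(Δ) f = -2x^7 - 14x^6 - 87x^5 - 365x^4 - 1110x^3 - 2334x^2 - 3067x - 3821/2

the result is g(x) = -2x^7 - 14x^6 - 87x^5 - 365x^4 - 1110x^3 - 2334x^2 - 3067x - 3821/2


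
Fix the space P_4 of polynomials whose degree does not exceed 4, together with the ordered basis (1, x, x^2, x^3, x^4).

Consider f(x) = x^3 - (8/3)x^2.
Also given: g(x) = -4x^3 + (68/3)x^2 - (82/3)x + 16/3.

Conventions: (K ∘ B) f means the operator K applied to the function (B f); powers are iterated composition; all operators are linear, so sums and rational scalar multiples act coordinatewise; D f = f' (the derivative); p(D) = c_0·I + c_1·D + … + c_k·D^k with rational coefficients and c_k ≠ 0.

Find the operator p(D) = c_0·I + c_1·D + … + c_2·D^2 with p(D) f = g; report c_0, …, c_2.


D^0 f = x^3 - (8/3)x^2
D^1 f = 3x^2 - (16/3)x
D^2 f = 6x - 16/3
matching coefficients of g against c_0 f + c_1 Df + … from the top degree down determines the c_i
solution: c_0 = -4, c_1 = 4, c_2 = -1

p(D) = -4·I + 4·D − D^2, i.e. c_0 = -4, c_1 = 4, c_2 = -1


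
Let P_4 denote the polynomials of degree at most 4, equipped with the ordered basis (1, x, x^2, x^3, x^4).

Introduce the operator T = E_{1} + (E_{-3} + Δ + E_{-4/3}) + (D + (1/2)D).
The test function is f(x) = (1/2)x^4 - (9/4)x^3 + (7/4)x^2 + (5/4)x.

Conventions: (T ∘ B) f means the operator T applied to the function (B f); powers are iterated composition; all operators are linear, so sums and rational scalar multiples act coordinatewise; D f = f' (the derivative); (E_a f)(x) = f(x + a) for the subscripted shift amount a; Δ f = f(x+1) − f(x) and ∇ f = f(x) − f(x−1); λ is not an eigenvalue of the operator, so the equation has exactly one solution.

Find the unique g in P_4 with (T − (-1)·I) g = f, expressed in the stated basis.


the result is g(x) = (1/8)x^4 - (11/24)x^3 - (431/192)x^2 + (49703/6912)x + 471163/165888

write g with unknown coordinates in the stated basis and equate coefficients in (T − (-1)·I) g = f
solving from the highest basis element down gives g = (1/8)x^4 - (11/24)x^3 - (431/192)x^2 + (49703/6912)x + 471163/165888
check: T g = (3/8)x^4 - (43/24)x^3 + (767/192)x^2 - (41063/6912)x - 471163/165888
so T g − (-1)·g = (1/2)x^4 - (9/4)x^3 + (7/4)x^2 + (5/4)x = f ✓


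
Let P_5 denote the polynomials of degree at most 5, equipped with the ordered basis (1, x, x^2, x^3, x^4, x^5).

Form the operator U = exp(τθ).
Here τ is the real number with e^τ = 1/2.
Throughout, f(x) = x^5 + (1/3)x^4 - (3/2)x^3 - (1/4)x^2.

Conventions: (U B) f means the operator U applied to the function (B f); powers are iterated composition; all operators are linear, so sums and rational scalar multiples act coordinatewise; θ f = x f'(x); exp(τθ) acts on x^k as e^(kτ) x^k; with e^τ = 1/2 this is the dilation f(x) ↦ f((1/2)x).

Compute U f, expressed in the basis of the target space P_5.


exp(τθ) x^k = e^(kτ) x^k; with e^τ = 1/2 this sends x^k to (1/2)^k x^k
x^2 ↦ 1/4 x^2
x^3 ↦ 1/8 x^3
x^4 ↦ 1/16 x^4
x^5 ↦ 1/32 x^5
applying this coordinatewise to f: exp(τθ) f = (1/32)x^5 + (1/48)x^4 - (3/16)x^3 - (1/16)x^2

g(x) = (1/32)x^5 + (1/48)x^4 - (3/16)x^3 - (1/16)x^2


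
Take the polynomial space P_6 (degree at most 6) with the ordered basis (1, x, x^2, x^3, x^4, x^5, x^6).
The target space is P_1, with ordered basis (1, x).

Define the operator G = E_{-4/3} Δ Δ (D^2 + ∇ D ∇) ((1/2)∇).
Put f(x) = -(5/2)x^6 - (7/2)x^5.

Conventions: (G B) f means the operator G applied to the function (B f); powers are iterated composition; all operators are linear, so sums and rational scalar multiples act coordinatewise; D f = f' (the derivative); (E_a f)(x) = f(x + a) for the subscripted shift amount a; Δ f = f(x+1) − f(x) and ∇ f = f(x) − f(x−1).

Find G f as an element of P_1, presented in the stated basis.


∇ f = -15x^5 + 20x^4 - 15x^3 + (5/2)x^2 + (5/2)x - 1
((1/2)∇) f = -(15/2)x^5 + 10x^4 - (15/2)x^3 + (5/4)x^2 + (5/4)x - 1/2
D ((1/2)∇) f = -(75/2)x^4 + 40x^3 - (45/2)x^2 + (5/2)x + 5/4
D D ((1/2)∇) f = -150x^3 + 120x^2 - 45x + 5/2
∇ ((1/2)∇) f = -(75/2)x^4 + 115x^3 - (315/2)x^2 + (205/2)x - 25
D ∇ ((1/2)∇) f = -150x^3 + 345x^2 - 315x + 205/2
∇ D ∇ ((1/2)∇) f = -450x^2 + 1140x - 810
(D^2 + ∇ D ∇) ((1/2)∇) f = -150x^3 - 330x^2 + 1095x - 1615/2
Δ (D^2 + ∇ D ∇) ((1/2)∇) f = -450x^2 - 1110x + 615
Δ Δ (D^2 + ∇ D ∇) ((1/2)∇) f = -900x - 1560
E_{-4/3} Δ Δ (D^2 + ∇ D ∇) ((1/2)∇) f = -900x - 360

the image equals g(x) = -900x - 360


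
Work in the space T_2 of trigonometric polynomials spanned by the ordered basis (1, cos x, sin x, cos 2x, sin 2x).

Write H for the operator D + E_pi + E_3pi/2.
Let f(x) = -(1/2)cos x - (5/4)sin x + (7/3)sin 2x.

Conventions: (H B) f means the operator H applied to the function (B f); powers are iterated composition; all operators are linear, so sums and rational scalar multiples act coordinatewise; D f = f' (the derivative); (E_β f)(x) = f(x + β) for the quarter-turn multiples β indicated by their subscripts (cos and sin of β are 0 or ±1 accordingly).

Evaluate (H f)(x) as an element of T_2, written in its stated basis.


the image equals g(x) = (1/2)cos x + (5/4)sin x + (14/3)cos 2x

D f = -(5/4)cos x + (1/2)sin x + (14/3)cos 2x
E_pi f = (1/2)cos x + (5/4)sin x + (7/3)sin 2x
E_3pi/2 f = (5/4)cos x - (1/2)sin x - (7/3)sin 2x
(D + E_pi + E_3pi/2) f = (1/2)cos x + (5/4)sin x + (14/3)cos 2x


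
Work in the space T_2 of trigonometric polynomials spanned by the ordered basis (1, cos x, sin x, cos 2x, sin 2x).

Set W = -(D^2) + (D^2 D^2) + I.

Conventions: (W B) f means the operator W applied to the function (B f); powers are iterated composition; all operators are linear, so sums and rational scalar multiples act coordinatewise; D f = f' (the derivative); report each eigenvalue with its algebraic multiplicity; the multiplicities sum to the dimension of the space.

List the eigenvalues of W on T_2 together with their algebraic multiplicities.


λ = 1 (multiplicity 1), λ = 3 (multiplicity 2), λ = 21 (multiplicity 2)

image of 1: 1
image of cos x: 3cos x
image of sin x: 3sin x
image of cos 2x: 21cos 2x
image of sin 2x: 21sin 2x
the matrix is diagonal; its diagonal is (1, 3, 3, 21, 21)
for a triangular matrix the eigenvalues are the diagonal entries, with algebraic multiplicity their repetition count


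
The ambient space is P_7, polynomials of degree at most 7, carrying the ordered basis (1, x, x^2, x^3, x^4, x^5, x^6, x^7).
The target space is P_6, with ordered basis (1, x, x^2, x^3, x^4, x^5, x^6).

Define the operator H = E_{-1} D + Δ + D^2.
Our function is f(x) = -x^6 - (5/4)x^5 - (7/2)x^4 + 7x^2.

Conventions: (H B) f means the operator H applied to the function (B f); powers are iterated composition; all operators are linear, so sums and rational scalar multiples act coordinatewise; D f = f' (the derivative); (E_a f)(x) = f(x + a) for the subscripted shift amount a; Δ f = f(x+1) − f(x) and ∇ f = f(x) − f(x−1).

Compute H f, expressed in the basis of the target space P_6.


the image equals g(x) = -12x^5 - (55/2)x^4 - (241/2)x^3 - 26x^2 - (181/4)x + 15

D f = -6x^5 - (25/4)x^4 - 14x^3 + 14x
E_{-1} D f = -6x^5 + (95/4)x^4 - 49x^3 + (129/2)x^2 - 33x - 1/4
Δ f = -6x^5 - (85/4)x^4 - (93/2)x^3 - (97/2)x^2 - (49/4)x + 5/4
D f = -6x^5 - (25/4)x^4 - 14x^3 + 14x
D D f = -30x^4 - 25x^3 - 42x^2 + 14
(E_{-1} D + Δ + D^2) f = -12x^5 - (55/2)x^4 - (241/2)x^3 - 26x^2 - (181/4)x + 15


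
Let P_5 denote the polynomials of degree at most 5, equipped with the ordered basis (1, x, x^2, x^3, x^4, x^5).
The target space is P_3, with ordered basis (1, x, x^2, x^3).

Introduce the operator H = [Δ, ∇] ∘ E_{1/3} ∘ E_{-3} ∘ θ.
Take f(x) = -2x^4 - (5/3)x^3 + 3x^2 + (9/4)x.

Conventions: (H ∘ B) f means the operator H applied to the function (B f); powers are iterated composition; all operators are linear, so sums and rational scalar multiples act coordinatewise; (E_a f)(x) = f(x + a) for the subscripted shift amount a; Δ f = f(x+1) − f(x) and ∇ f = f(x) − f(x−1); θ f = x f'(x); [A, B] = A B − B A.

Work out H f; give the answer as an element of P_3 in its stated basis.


θ f = -8x^4 - 5x^3 + 6x^2 + (9/4)x
E_{-3} θ f = -8x^4 + 91x^3 - 381x^2 + (2781/4)x - 1863/4
E_{1/3} E_{-3} θ f = -8x^4 + (241/3)x^3 - (886/3)x^2 + (50803/108)x - 22118/81
∇ (E_{1/3} ∘ E_{-3} ∘ θ) f = -32x^3 + 289x^2 - (2591/3)x + 92239/108
Δ ∇ (E_{1/3} ∘ E_{-3} ∘ θ) f = -96x^2 + 482x - 1820/3
Δ (E_{1/3} ∘ E_{-3} ∘ θ) f = -32x^3 + 193x^2 - (1145/3)x + 26719/108
∇ Δ (E_{1/3} ∘ E_{-3} ∘ θ) f = -96x^2 + 482x - 1820/3
[Δ, ∇] (E_{1/3} ∘ E_{-3} ∘ θ) f = 0

the image equals g(x) = 0


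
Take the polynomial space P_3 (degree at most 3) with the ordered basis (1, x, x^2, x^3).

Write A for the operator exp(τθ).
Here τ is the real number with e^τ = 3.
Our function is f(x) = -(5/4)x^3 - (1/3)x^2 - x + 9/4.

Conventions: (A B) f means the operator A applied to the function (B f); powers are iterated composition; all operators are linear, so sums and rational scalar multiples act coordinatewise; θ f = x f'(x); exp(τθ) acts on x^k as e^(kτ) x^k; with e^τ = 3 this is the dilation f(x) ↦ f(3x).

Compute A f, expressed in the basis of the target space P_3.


the result is g(x) = -(135/4)x^3 - 3x^2 - 3x + 9/4

exp(τθ) x^k = e^(kτ) x^k; with e^τ = 3 this sends x^k to 3^k x^k
x ↦ 3 x
x^2 ↦ 9 x^2
x^3 ↦ 27 x^3
applying this coordinatewise to f: exp(τθ) f = -(135/4)x^3 - 3x^2 - 3x + 9/4


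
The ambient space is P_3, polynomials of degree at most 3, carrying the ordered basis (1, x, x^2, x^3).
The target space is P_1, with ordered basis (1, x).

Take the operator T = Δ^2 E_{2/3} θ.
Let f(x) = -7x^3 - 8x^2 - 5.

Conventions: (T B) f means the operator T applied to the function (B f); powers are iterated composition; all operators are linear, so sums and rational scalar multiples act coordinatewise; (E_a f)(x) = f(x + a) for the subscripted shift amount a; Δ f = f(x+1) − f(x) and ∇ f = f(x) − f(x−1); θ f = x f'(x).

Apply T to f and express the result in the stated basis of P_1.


θ f = -21x^3 - 16x^2
E_{2/3} θ f = -21x^3 - 58x^2 - (148/3)x - 40/3
Δ (E_{2/3} θ) f = -63x^2 - 179x - 385/3
Δ Δ (E_{2/3} θ) f = -126x - 242

g(x) = -126x - 242
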